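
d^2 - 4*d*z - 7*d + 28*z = (d - 7)*(d - 4*z)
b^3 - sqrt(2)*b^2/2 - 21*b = b*(b - 7*sqrt(2)/2)*(b + 3*sqrt(2))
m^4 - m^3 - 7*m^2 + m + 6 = (m - 3)*(m - 1)*(m + 1)*(m + 2)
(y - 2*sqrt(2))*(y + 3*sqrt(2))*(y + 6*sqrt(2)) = y^3 + 7*sqrt(2)*y^2 - 72*sqrt(2)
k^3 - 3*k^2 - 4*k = k*(k - 4)*(k + 1)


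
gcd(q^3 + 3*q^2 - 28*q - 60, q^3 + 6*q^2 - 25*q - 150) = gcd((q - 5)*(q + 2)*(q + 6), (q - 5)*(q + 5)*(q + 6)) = q^2 + q - 30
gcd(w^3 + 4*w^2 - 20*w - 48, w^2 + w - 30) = w + 6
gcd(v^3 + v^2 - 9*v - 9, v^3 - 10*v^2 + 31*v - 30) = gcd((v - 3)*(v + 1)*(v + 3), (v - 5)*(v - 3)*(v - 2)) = v - 3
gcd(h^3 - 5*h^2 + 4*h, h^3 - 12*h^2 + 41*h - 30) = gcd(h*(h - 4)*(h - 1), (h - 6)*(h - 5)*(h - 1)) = h - 1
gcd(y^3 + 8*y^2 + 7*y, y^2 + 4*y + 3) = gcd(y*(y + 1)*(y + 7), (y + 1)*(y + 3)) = y + 1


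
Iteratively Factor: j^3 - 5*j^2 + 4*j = (j - 1)*(j^2 - 4*j) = (j - 4)*(j - 1)*(j)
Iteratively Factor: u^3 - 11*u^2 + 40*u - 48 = (u - 3)*(u^2 - 8*u + 16) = (u - 4)*(u - 3)*(u - 4)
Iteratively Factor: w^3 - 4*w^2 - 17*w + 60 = (w - 5)*(w^2 + w - 12) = (w - 5)*(w - 3)*(w + 4)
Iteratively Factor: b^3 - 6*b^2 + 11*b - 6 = (b - 1)*(b^2 - 5*b + 6) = (b - 2)*(b - 1)*(b - 3)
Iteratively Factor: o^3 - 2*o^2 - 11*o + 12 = (o + 3)*(o^2 - 5*o + 4) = (o - 4)*(o + 3)*(o - 1)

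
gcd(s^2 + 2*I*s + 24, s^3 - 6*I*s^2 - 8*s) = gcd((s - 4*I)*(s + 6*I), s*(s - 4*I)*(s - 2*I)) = s - 4*I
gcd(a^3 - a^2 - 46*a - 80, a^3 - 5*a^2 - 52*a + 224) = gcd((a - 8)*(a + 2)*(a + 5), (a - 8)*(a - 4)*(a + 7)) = a - 8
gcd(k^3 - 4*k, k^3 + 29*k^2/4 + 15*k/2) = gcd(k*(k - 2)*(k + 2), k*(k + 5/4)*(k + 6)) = k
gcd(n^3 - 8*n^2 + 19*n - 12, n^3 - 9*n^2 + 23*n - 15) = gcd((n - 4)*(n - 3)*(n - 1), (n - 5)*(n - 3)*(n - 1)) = n^2 - 4*n + 3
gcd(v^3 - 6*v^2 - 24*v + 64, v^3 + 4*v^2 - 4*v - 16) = v^2 + 2*v - 8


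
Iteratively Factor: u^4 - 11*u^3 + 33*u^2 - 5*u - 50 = (u - 2)*(u^3 - 9*u^2 + 15*u + 25) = (u - 5)*(u - 2)*(u^2 - 4*u - 5) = (u - 5)^2*(u - 2)*(u + 1)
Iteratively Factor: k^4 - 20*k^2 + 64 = (k + 2)*(k^3 - 2*k^2 - 16*k + 32) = (k + 2)*(k + 4)*(k^2 - 6*k + 8) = (k - 2)*(k + 2)*(k + 4)*(k - 4)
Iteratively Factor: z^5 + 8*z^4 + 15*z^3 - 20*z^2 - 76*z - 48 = (z - 2)*(z^4 + 10*z^3 + 35*z^2 + 50*z + 24) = (z - 2)*(z + 1)*(z^3 + 9*z^2 + 26*z + 24) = (z - 2)*(z + 1)*(z + 3)*(z^2 + 6*z + 8) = (z - 2)*(z + 1)*(z + 3)*(z + 4)*(z + 2)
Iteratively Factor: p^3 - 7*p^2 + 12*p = (p)*(p^2 - 7*p + 12) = p*(p - 3)*(p - 4)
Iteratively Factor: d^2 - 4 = (d + 2)*(d - 2)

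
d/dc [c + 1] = 1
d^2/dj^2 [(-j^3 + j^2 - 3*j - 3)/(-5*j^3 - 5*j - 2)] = 2*(-25*j^6 + 150*j^5 + 465*j^4 + 20*j^3 + 75*j^2 - 78*j + 41)/(125*j^9 + 375*j^7 + 150*j^6 + 375*j^5 + 300*j^4 + 185*j^3 + 150*j^2 + 60*j + 8)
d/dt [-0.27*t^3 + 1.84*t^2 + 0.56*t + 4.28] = -0.81*t^2 + 3.68*t + 0.56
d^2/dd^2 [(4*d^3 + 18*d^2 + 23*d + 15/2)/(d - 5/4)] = 16*(32*d^3 - 120*d^2 + 150*d + 515)/(64*d^3 - 240*d^2 + 300*d - 125)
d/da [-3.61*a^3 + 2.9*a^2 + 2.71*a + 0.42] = -10.83*a^2 + 5.8*a + 2.71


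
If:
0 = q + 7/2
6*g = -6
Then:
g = -1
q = -7/2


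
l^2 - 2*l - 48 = (l - 8)*(l + 6)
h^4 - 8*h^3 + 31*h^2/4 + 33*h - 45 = (h - 6)*(h - 5/2)*(h - 3/2)*(h + 2)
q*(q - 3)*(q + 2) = q^3 - q^2 - 6*q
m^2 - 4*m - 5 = (m - 5)*(m + 1)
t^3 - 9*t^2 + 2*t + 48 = (t - 8)*(t - 3)*(t + 2)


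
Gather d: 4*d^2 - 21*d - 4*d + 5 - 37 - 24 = 4*d^2 - 25*d - 56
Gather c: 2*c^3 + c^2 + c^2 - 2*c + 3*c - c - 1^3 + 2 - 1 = 2*c^3 + 2*c^2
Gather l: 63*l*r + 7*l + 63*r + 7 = l*(63*r + 7) + 63*r + 7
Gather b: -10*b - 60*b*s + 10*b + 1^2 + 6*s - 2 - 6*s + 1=-60*b*s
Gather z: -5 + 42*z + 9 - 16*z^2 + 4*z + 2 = -16*z^2 + 46*z + 6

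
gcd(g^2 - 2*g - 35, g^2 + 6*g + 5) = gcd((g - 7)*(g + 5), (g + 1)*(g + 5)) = g + 5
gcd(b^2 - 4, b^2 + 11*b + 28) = 1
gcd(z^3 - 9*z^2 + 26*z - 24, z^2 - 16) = z - 4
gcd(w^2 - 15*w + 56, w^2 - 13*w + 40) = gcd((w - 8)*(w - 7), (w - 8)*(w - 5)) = w - 8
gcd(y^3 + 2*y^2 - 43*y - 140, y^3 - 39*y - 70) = y^2 - 2*y - 35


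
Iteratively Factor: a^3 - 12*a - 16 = (a + 2)*(a^2 - 2*a - 8) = (a - 4)*(a + 2)*(a + 2)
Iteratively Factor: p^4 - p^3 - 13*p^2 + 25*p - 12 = (p - 3)*(p^3 + 2*p^2 - 7*p + 4) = (p - 3)*(p - 1)*(p^2 + 3*p - 4) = (p - 3)*(p - 1)*(p + 4)*(p - 1)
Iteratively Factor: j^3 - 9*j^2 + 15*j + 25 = (j - 5)*(j^2 - 4*j - 5) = (j - 5)^2*(j + 1)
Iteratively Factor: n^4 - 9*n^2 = (n + 3)*(n^3 - 3*n^2) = (n - 3)*(n + 3)*(n^2) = n*(n - 3)*(n + 3)*(n)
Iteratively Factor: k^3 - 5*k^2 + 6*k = (k - 3)*(k^2 - 2*k) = k*(k - 3)*(k - 2)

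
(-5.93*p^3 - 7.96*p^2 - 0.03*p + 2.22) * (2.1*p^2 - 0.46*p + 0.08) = -12.453*p^5 - 13.9882*p^4 + 3.1242*p^3 + 4.039*p^2 - 1.0236*p + 0.1776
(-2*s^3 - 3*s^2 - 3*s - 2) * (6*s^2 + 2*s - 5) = -12*s^5 - 22*s^4 - 14*s^3 - 3*s^2 + 11*s + 10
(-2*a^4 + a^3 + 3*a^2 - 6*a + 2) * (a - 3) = -2*a^5 + 7*a^4 - 15*a^2 + 20*a - 6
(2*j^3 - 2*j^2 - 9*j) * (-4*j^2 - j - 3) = -8*j^5 + 6*j^4 + 32*j^3 + 15*j^2 + 27*j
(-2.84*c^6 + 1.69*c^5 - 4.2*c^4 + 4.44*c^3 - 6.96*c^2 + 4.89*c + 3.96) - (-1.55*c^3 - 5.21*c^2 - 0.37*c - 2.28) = -2.84*c^6 + 1.69*c^5 - 4.2*c^4 + 5.99*c^3 - 1.75*c^2 + 5.26*c + 6.24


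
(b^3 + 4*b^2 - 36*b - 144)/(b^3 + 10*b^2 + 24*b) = (b - 6)/b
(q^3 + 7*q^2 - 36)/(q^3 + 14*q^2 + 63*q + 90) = (q - 2)/(q + 5)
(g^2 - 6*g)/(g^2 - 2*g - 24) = g/(g + 4)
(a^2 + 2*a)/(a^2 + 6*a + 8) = a/(a + 4)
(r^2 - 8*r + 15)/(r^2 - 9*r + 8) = (r^2 - 8*r + 15)/(r^2 - 9*r + 8)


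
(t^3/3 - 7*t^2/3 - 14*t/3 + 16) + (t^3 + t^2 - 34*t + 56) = 4*t^3/3 - 4*t^2/3 - 116*t/3 + 72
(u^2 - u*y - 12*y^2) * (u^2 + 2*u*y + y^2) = u^4 + u^3*y - 13*u^2*y^2 - 25*u*y^3 - 12*y^4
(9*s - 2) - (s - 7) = 8*s + 5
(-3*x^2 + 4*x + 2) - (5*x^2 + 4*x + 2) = -8*x^2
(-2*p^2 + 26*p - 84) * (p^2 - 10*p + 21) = -2*p^4 + 46*p^3 - 386*p^2 + 1386*p - 1764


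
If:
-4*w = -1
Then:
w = 1/4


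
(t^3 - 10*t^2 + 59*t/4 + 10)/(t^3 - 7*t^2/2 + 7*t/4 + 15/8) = 2*(t - 8)/(2*t - 3)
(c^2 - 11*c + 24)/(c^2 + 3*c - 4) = (c^2 - 11*c + 24)/(c^2 + 3*c - 4)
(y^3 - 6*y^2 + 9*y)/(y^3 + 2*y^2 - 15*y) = (y - 3)/(y + 5)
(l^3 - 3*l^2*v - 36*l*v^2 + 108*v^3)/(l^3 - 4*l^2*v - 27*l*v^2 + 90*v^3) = (l + 6*v)/(l + 5*v)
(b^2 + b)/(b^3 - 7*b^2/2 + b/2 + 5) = 2*b/(2*b^2 - 9*b + 10)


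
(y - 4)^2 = y^2 - 8*y + 16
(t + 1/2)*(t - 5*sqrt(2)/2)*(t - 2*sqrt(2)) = t^3 - 9*sqrt(2)*t^2/2 + t^2/2 - 9*sqrt(2)*t/4 + 10*t + 5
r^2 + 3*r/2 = r*(r + 3/2)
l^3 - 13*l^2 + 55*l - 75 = (l - 5)^2*(l - 3)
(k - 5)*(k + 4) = k^2 - k - 20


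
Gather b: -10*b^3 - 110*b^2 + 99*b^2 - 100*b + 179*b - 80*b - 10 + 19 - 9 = -10*b^3 - 11*b^2 - b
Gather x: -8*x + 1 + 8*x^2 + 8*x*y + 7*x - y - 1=8*x^2 + x*(8*y - 1) - y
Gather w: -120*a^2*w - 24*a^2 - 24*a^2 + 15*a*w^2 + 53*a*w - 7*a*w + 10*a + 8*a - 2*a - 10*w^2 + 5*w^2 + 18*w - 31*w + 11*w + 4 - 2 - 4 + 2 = -48*a^2 + 16*a + w^2*(15*a - 5) + w*(-120*a^2 + 46*a - 2)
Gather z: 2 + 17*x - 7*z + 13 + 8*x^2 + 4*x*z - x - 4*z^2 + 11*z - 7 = 8*x^2 + 16*x - 4*z^2 + z*(4*x + 4) + 8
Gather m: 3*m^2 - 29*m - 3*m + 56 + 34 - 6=3*m^2 - 32*m + 84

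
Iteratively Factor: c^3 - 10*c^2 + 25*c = (c)*(c^2 - 10*c + 25) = c*(c - 5)*(c - 5)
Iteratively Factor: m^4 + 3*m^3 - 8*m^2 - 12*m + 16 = (m + 2)*(m^3 + m^2 - 10*m + 8) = (m + 2)*(m + 4)*(m^2 - 3*m + 2) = (m - 2)*(m + 2)*(m + 4)*(m - 1)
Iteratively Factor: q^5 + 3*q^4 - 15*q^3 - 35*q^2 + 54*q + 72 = (q + 3)*(q^4 - 15*q^2 + 10*q + 24) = (q + 3)*(q + 4)*(q^3 - 4*q^2 + q + 6) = (q + 1)*(q + 3)*(q + 4)*(q^2 - 5*q + 6) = (q - 2)*(q + 1)*(q + 3)*(q + 4)*(q - 3)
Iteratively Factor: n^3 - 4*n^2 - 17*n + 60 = (n - 5)*(n^2 + n - 12) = (n - 5)*(n + 4)*(n - 3)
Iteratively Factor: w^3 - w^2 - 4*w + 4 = (w - 1)*(w^2 - 4) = (w - 1)*(w + 2)*(w - 2)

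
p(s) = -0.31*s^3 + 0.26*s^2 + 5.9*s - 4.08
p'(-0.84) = 4.81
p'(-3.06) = -4.40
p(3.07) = 7.51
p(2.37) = 7.24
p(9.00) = -155.91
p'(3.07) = -1.27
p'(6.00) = -24.46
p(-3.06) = -10.82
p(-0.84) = -8.67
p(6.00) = -26.28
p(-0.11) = -4.73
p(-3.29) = -9.64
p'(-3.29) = -5.88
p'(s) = -0.93*s^2 + 0.52*s + 5.9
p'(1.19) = 5.20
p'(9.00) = -64.75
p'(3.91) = -6.28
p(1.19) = 2.79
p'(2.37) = 1.91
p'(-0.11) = 5.83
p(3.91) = 4.43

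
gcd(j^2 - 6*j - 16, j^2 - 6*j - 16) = j^2 - 6*j - 16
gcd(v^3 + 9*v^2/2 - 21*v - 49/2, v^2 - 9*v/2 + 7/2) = v - 7/2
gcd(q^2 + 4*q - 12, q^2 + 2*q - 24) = q + 6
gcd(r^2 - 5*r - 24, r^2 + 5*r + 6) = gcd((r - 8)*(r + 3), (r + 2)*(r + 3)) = r + 3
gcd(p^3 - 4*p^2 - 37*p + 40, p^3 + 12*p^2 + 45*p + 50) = p + 5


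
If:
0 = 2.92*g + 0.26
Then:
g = -0.09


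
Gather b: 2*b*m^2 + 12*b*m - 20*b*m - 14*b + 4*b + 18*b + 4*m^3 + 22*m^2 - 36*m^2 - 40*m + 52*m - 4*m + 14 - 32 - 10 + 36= b*(2*m^2 - 8*m + 8) + 4*m^3 - 14*m^2 + 8*m + 8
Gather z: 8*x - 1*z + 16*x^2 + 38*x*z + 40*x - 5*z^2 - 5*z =16*x^2 + 48*x - 5*z^2 + z*(38*x - 6)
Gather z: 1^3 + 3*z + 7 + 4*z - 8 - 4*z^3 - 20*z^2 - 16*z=-4*z^3 - 20*z^2 - 9*z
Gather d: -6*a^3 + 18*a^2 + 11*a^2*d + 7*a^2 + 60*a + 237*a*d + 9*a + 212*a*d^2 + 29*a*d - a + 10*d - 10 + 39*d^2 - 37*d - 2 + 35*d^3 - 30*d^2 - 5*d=-6*a^3 + 25*a^2 + 68*a + 35*d^3 + d^2*(212*a + 9) + d*(11*a^2 + 266*a - 32) - 12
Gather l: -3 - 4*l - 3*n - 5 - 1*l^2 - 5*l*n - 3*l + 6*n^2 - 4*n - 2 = -l^2 + l*(-5*n - 7) + 6*n^2 - 7*n - 10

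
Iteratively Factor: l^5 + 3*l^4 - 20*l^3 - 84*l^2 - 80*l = (l + 2)*(l^4 + l^3 - 22*l^2 - 40*l) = l*(l + 2)*(l^3 + l^2 - 22*l - 40) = l*(l + 2)^2*(l^2 - l - 20) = l*(l - 5)*(l + 2)^2*(l + 4)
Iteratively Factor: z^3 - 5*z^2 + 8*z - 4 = (z - 2)*(z^2 - 3*z + 2) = (z - 2)^2*(z - 1)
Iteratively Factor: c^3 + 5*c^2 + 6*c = (c + 2)*(c^2 + 3*c) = (c + 2)*(c + 3)*(c)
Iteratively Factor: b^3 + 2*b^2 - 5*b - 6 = (b + 3)*(b^2 - b - 2) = (b + 1)*(b + 3)*(b - 2)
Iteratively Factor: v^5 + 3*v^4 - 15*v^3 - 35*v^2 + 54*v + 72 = (v - 2)*(v^4 + 5*v^3 - 5*v^2 - 45*v - 36) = (v - 2)*(v + 1)*(v^3 + 4*v^2 - 9*v - 36) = (v - 2)*(v + 1)*(v + 3)*(v^2 + v - 12) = (v - 3)*(v - 2)*(v + 1)*(v + 3)*(v + 4)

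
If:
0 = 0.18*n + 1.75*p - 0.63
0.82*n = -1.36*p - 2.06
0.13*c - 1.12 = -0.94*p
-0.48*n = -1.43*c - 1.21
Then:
No Solution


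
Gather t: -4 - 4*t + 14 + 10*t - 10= 6*t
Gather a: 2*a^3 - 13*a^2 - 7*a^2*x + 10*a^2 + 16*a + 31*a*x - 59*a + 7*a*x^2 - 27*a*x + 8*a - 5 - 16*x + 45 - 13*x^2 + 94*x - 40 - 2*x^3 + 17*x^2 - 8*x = 2*a^3 + a^2*(-7*x - 3) + a*(7*x^2 + 4*x - 35) - 2*x^3 + 4*x^2 + 70*x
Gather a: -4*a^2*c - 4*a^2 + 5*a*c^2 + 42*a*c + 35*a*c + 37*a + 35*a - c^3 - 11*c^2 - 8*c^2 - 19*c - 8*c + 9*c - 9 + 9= a^2*(-4*c - 4) + a*(5*c^2 + 77*c + 72) - c^3 - 19*c^2 - 18*c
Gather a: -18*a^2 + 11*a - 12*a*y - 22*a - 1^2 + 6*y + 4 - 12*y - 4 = -18*a^2 + a*(-12*y - 11) - 6*y - 1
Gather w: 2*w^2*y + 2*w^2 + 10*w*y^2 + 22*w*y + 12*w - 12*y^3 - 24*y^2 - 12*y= w^2*(2*y + 2) + w*(10*y^2 + 22*y + 12) - 12*y^3 - 24*y^2 - 12*y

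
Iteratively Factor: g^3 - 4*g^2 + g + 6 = (g + 1)*(g^2 - 5*g + 6) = (g - 3)*(g + 1)*(g - 2)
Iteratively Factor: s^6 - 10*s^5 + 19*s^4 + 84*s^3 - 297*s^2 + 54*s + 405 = (s - 5)*(s^5 - 5*s^4 - 6*s^3 + 54*s^2 - 27*s - 81) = (s - 5)*(s + 3)*(s^4 - 8*s^3 + 18*s^2 - 27) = (s - 5)*(s + 1)*(s + 3)*(s^3 - 9*s^2 + 27*s - 27) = (s - 5)*(s - 3)*(s + 1)*(s + 3)*(s^2 - 6*s + 9) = (s - 5)*(s - 3)^2*(s + 1)*(s + 3)*(s - 3)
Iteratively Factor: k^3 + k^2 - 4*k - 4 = (k + 2)*(k^2 - k - 2) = (k - 2)*(k + 2)*(k + 1)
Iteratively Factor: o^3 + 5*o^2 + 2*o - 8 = (o + 2)*(o^2 + 3*o - 4) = (o + 2)*(o + 4)*(o - 1)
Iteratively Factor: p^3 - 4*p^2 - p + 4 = (p + 1)*(p^2 - 5*p + 4) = (p - 1)*(p + 1)*(p - 4)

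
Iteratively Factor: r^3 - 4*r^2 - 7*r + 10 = (r - 1)*(r^2 - 3*r - 10) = (r - 1)*(r + 2)*(r - 5)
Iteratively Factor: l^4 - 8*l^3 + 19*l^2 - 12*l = (l)*(l^3 - 8*l^2 + 19*l - 12) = l*(l - 1)*(l^2 - 7*l + 12) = l*(l - 4)*(l - 1)*(l - 3)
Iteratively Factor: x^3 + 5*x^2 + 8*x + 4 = (x + 1)*(x^2 + 4*x + 4) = (x + 1)*(x + 2)*(x + 2)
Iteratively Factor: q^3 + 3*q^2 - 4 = (q + 2)*(q^2 + q - 2) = (q - 1)*(q + 2)*(q + 2)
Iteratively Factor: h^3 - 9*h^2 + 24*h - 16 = (h - 4)*(h^2 - 5*h + 4) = (h - 4)^2*(h - 1)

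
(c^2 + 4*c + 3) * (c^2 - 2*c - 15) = c^4 + 2*c^3 - 20*c^2 - 66*c - 45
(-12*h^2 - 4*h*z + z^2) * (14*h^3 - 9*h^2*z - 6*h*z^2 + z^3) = -168*h^5 + 52*h^4*z + 122*h^3*z^2 + 3*h^2*z^3 - 10*h*z^4 + z^5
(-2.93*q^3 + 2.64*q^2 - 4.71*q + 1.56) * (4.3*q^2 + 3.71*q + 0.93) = -12.599*q^5 + 0.4817*q^4 - 13.1835*q^3 - 8.3109*q^2 + 1.4073*q + 1.4508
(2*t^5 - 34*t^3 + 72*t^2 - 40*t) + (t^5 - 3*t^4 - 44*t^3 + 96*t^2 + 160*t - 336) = 3*t^5 - 3*t^4 - 78*t^3 + 168*t^2 + 120*t - 336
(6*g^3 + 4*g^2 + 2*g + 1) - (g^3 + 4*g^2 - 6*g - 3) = 5*g^3 + 8*g + 4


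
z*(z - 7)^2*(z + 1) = z^4 - 13*z^3 + 35*z^2 + 49*z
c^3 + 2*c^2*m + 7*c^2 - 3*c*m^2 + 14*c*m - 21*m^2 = (c + 7)*(c - m)*(c + 3*m)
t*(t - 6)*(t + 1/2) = t^3 - 11*t^2/2 - 3*t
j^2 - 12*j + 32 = (j - 8)*(j - 4)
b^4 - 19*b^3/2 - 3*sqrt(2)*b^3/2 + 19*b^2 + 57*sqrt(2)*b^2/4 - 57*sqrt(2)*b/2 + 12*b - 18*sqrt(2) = (b - 6)*(b - 4)*(b + 1/2)*(b - 3*sqrt(2)/2)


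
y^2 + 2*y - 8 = (y - 2)*(y + 4)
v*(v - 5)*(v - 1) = v^3 - 6*v^2 + 5*v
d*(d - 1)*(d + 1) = d^3 - d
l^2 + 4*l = l*(l + 4)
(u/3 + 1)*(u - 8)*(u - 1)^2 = u^4/3 - 7*u^3/3 - 13*u^2/3 + 43*u/3 - 8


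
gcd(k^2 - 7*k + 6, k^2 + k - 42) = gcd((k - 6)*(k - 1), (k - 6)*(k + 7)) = k - 6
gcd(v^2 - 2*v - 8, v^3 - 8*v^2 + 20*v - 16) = v - 4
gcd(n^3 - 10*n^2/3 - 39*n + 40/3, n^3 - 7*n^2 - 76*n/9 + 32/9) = n^2 - 25*n/3 + 8/3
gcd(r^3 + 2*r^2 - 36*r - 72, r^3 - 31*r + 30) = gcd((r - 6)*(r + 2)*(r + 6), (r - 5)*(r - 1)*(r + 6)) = r + 6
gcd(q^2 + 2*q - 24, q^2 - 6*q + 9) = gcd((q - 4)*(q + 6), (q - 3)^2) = 1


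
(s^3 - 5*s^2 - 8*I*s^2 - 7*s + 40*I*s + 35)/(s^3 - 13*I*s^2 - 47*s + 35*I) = (s - 5)/(s - 5*I)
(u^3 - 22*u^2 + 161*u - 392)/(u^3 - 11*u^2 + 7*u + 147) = (u - 8)/(u + 3)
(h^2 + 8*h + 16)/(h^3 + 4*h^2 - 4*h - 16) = (h + 4)/(h^2 - 4)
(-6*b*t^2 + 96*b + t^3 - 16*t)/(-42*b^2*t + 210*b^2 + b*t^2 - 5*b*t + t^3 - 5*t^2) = (t^2 - 16)/(7*b*t - 35*b + t^2 - 5*t)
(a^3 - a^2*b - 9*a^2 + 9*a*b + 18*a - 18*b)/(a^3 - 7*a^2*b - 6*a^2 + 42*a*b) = (a^2 - a*b - 3*a + 3*b)/(a*(a - 7*b))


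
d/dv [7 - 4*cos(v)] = 4*sin(v)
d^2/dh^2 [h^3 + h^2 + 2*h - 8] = 6*h + 2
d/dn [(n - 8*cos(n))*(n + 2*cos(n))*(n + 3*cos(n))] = 3*n^2*sin(n) + 3*n^2 + 34*n*sin(2*n) - 6*n*cos(n) + 144*sin(n)*cos(n)^2 - 34*cos(n)^2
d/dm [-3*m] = -3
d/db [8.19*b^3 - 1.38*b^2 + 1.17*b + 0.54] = 24.57*b^2 - 2.76*b + 1.17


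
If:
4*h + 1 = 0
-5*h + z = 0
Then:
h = -1/4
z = -5/4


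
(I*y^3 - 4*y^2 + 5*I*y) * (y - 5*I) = I*y^4 + y^3 + 25*I*y^2 + 25*y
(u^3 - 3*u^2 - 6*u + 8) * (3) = 3*u^3 - 9*u^2 - 18*u + 24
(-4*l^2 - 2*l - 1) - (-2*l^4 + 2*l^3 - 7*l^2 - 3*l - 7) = 2*l^4 - 2*l^3 + 3*l^2 + l + 6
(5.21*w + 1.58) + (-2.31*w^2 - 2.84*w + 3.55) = -2.31*w^2 + 2.37*w + 5.13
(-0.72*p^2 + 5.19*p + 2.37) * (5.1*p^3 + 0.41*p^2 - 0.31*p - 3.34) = -3.672*p^5 + 26.1738*p^4 + 14.4381*p^3 + 1.7676*p^2 - 18.0693*p - 7.9158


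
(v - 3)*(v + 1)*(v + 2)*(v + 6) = v^4 + 6*v^3 - 7*v^2 - 48*v - 36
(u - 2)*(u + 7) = u^2 + 5*u - 14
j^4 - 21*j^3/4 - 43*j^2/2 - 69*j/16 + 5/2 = (j - 8)*(j - 1/4)*(j + 1/2)*(j + 5/2)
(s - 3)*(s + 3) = s^2 - 9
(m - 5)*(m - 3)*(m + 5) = m^3 - 3*m^2 - 25*m + 75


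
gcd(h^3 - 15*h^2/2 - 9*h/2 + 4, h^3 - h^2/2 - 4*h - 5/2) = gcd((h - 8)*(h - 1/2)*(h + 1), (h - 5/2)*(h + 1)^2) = h + 1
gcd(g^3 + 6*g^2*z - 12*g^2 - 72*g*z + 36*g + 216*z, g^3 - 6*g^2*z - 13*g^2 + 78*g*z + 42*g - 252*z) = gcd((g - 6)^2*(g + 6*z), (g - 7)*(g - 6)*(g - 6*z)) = g - 6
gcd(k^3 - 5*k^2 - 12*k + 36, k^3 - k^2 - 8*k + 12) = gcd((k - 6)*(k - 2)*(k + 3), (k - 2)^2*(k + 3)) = k^2 + k - 6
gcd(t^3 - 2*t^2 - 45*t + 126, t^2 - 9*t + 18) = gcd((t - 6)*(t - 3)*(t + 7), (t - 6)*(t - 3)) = t^2 - 9*t + 18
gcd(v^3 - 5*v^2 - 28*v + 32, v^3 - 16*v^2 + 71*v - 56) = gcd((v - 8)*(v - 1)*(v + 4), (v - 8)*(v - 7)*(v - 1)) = v^2 - 9*v + 8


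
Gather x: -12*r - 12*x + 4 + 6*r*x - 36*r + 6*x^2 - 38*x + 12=-48*r + 6*x^2 + x*(6*r - 50) + 16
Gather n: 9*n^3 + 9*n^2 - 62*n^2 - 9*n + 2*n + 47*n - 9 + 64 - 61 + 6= 9*n^3 - 53*n^2 + 40*n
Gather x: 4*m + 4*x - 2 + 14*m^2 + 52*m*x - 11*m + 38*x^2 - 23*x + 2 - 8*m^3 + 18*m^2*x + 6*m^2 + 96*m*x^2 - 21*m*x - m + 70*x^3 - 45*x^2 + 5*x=-8*m^3 + 20*m^2 - 8*m + 70*x^3 + x^2*(96*m - 7) + x*(18*m^2 + 31*m - 14)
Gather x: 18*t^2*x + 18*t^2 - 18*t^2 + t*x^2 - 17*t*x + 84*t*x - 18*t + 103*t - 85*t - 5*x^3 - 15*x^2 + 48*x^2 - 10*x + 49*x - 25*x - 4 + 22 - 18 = -5*x^3 + x^2*(t + 33) + x*(18*t^2 + 67*t + 14)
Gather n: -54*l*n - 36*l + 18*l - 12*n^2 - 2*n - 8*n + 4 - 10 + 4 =-18*l - 12*n^2 + n*(-54*l - 10) - 2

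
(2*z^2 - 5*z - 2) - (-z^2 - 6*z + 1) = 3*z^2 + z - 3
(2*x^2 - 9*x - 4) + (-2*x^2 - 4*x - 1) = -13*x - 5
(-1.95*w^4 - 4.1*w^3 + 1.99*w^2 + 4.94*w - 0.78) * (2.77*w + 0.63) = -5.4015*w^5 - 12.5855*w^4 + 2.9293*w^3 + 14.9375*w^2 + 0.9516*w - 0.4914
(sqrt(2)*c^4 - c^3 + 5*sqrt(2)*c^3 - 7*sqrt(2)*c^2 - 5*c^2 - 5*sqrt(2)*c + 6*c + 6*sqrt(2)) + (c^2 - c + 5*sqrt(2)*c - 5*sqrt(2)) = sqrt(2)*c^4 - c^3 + 5*sqrt(2)*c^3 - 7*sqrt(2)*c^2 - 4*c^2 + 5*c + sqrt(2)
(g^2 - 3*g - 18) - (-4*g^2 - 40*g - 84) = 5*g^2 + 37*g + 66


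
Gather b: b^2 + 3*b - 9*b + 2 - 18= b^2 - 6*b - 16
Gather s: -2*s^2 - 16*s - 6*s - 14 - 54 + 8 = -2*s^2 - 22*s - 60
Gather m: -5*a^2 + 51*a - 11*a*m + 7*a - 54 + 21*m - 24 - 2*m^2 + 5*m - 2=-5*a^2 + 58*a - 2*m^2 + m*(26 - 11*a) - 80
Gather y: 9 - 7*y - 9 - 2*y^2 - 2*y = -2*y^2 - 9*y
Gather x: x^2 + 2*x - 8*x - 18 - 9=x^2 - 6*x - 27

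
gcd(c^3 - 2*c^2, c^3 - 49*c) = c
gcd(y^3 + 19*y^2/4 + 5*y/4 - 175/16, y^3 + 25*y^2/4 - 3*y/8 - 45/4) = y - 5/4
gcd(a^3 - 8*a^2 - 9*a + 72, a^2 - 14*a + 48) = a - 8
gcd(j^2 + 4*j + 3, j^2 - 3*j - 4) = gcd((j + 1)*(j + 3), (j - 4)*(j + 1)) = j + 1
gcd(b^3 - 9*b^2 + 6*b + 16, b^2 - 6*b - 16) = b - 8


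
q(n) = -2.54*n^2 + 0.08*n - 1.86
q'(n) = 0.08 - 5.08*n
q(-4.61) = -56.21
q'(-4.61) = 23.50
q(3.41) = -31.12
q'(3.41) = -17.24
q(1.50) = -7.46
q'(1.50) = -7.54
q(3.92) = -40.58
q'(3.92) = -19.83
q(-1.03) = -4.64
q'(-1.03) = 5.31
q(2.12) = -13.11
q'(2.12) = -10.69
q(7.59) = -147.58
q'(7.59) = -38.48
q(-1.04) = -4.69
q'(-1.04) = 5.36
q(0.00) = -1.86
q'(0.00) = 0.08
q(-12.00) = -368.58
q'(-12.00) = 61.04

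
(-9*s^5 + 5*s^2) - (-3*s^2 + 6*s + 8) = -9*s^5 + 8*s^2 - 6*s - 8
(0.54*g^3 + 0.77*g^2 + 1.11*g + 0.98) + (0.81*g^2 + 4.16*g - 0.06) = 0.54*g^3 + 1.58*g^2 + 5.27*g + 0.92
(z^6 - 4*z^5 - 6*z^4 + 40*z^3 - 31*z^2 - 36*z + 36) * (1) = z^6 - 4*z^5 - 6*z^4 + 40*z^3 - 31*z^2 - 36*z + 36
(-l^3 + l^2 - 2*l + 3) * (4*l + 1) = -4*l^4 + 3*l^3 - 7*l^2 + 10*l + 3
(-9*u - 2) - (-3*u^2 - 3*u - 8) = 3*u^2 - 6*u + 6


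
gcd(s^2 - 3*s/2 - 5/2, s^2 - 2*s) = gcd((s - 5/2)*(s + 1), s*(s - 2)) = 1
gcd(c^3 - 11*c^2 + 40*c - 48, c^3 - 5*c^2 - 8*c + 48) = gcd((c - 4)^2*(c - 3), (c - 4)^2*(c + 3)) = c^2 - 8*c + 16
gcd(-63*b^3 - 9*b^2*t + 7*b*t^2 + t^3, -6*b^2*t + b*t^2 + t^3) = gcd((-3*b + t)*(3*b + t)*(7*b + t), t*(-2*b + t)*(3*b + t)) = 3*b + t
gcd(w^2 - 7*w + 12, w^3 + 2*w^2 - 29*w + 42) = w - 3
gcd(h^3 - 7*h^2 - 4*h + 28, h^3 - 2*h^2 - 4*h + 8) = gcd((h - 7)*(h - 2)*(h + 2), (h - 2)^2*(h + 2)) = h^2 - 4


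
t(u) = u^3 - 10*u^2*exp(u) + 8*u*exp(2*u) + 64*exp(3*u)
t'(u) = -10*u^2*exp(u) + 3*u^2 + 16*u*exp(2*u) - 20*u*exp(u) + 192*exp(3*u) + 8*exp(2*u)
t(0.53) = 321.45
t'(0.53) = 967.15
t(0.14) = 98.66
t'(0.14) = 302.38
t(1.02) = 1399.93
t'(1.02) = 4199.62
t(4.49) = 45570389.82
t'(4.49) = 136517130.93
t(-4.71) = -106.49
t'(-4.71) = 65.40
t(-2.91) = -29.31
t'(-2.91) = 23.88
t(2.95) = 453338.76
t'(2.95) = 1356468.91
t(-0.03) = 58.26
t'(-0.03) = 183.13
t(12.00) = 275921361736731787.86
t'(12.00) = 827761754597115834.72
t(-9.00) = -729.10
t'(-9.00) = 242.92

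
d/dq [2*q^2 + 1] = 4*q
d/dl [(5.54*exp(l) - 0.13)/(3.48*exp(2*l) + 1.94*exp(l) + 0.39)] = (-19.2792*exp(2*l) + 0.9048*exp(l) + 2.4128)*exp(l)/(12.1104*exp(4*l) + 13.5024*exp(3*l) + 6.478*exp(2*l) + 1.5132*exp(l) + 0.1521)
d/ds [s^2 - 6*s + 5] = 2*s - 6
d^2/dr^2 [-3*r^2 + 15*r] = -6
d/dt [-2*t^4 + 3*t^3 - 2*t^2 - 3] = t*(-8*t^2 + 9*t - 4)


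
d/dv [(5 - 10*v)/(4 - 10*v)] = 5/(2*(5*v - 2)^2)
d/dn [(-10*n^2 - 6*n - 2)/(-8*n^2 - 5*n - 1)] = 2*(n^2 - 6*n - 2)/(64*n^4 + 80*n^3 + 41*n^2 + 10*n + 1)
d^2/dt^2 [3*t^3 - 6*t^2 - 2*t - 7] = 18*t - 12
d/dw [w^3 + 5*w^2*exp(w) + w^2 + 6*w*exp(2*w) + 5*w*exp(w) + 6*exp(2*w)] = 5*w^2*exp(w) + 3*w^2 + 12*w*exp(2*w) + 15*w*exp(w) + 2*w + 18*exp(2*w) + 5*exp(w)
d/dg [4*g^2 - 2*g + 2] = 8*g - 2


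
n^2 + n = n*(n + 1)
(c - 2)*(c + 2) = c^2 - 4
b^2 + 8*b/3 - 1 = (b - 1/3)*(b + 3)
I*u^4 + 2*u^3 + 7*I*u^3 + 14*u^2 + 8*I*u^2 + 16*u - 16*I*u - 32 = (u + 4)^2*(u - 2*I)*(I*u - I)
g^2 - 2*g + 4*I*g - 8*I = (g - 2)*(g + 4*I)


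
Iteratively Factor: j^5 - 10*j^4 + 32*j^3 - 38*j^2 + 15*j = (j - 1)*(j^4 - 9*j^3 + 23*j^2 - 15*j) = j*(j - 1)*(j^3 - 9*j^2 + 23*j - 15) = j*(j - 1)^2*(j^2 - 8*j + 15) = j*(j - 5)*(j - 1)^2*(j - 3)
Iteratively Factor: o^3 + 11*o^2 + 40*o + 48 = (o + 3)*(o^2 + 8*o + 16) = (o + 3)*(o + 4)*(o + 4)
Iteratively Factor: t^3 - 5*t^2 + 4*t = (t - 1)*(t^2 - 4*t) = (t - 4)*(t - 1)*(t)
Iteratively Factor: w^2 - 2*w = (w)*(w - 2)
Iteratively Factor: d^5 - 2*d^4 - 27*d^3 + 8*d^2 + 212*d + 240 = (d - 4)*(d^4 + 2*d^3 - 19*d^2 - 68*d - 60) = (d - 5)*(d - 4)*(d^3 + 7*d^2 + 16*d + 12) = (d - 5)*(d - 4)*(d + 3)*(d^2 + 4*d + 4) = (d - 5)*(d - 4)*(d + 2)*(d + 3)*(d + 2)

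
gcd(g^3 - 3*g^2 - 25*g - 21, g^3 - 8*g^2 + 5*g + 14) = g^2 - 6*g - 7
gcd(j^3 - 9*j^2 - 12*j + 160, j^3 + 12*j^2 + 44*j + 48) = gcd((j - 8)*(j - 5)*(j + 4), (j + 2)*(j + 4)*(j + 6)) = j + 4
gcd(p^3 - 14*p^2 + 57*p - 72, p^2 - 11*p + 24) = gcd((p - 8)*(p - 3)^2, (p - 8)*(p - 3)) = p^2 - 11*p + 24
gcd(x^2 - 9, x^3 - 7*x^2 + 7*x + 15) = x - 3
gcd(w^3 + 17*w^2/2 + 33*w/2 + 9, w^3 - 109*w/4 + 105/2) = w + 6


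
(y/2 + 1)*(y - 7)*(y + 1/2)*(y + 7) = y^4/2 + 5*y^3/4 - 24*y^2 - 245*y/4 - 49/2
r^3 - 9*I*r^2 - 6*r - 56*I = (r - 7*I)*(r - 4*I)*(r + 2*I)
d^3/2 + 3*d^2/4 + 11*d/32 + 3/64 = (d/2 + 1/4)*(d + 1/4)*(d + 3/4)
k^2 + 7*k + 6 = (k + 1)*(k + 6)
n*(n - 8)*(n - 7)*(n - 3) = n^4 - 18*n^3 + 101*n^2 - 168*n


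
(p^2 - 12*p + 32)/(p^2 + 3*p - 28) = (p - 8)/(p + 7)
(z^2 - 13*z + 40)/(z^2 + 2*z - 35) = (z - 8)/(z + 7)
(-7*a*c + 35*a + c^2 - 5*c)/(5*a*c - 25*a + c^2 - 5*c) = (-7*a + c)/(5*a + c)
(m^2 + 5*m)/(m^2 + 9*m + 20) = m/(m + 4)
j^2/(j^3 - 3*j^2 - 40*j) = j/(j^2 - 3*j - 40)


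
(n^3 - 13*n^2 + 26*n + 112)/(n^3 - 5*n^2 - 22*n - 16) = (n - 7)/(n + 1)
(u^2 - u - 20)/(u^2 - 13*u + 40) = (u + 4)/(u - 8)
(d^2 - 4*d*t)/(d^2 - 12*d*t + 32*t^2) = d/(d - 8*t)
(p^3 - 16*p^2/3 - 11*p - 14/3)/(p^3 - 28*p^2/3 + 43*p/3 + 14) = (p + 1)/(p - 3)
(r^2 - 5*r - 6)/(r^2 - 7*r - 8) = (r - 6)/(r - 8)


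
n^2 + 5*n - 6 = (n - 1)*(n + 6)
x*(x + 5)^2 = x^3 + 10*x^2 + 25*x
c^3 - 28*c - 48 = (c - 6)*(c + 2)*(c + 4)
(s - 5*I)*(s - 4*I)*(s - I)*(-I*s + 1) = -I*s^4 - 9*s^3 + 19*I*s^2 - 9*s + 20*I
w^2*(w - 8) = w^3 - 8*w^2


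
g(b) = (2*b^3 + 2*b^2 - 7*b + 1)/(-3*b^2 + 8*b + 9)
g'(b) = (6*b - 8)*(2*b^3 + 2*b^2 - 7*b + 1)/(-3*b^2 + 8*b + 9)^2 + (6*b^2 + 4*b - 7)/(-3*b^2 + 8*b + 9) = (-6*b^4 + 32*b^3 + 49*b^2 + 42*b - 71)/(9*b^4 - 48*b^3 + 10*b^2 + 144*b + 81)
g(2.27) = 1.61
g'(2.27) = 3.59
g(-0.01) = 0.12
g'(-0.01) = -0.90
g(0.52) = -0.15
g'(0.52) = -0.21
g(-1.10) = -2.47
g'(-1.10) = -9.29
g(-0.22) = 0.37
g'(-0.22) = -1.55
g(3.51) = 731.47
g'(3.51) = 80484.51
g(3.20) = 16.65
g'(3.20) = 65.40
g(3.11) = 12.08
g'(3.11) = 39.52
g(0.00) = 0.11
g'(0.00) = -0.88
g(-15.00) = 7.88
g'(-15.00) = -0.65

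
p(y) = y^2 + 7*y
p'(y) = 2*y + 7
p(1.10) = 8.91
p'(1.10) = 9.20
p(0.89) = 7.02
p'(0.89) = 8.78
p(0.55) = 4.15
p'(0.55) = 8.10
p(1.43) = 12.05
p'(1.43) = 9.86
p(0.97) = 7.73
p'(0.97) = 8.94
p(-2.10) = -10.29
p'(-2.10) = 2.80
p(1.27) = 10.50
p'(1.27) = 9.54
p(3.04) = 30.52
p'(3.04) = 13.08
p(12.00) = 228.00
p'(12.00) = 31.00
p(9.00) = 144.00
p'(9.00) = 25.00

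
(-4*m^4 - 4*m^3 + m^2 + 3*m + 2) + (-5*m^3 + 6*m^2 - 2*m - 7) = -4*m^4 - 9*m^3 + 7*m^2 + m - 5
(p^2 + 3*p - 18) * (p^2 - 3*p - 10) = p^4 - 37*p^2 + 24*p + 180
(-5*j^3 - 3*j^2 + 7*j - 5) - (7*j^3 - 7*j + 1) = -12*j^3 - 3*j^2 + 14*j - 6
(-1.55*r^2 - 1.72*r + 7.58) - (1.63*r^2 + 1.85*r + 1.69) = -3.18*r^2 - 3.57*r + 5.89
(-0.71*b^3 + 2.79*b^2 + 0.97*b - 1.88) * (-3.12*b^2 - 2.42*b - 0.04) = 2.2152*b^5 - 6.9866*b^4 - 9.7498*b^3 + 3.4066*b^2 + 4.5108*b + 0.0752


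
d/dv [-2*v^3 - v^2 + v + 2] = -6*v^2 - 2*v + 1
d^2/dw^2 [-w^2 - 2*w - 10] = -2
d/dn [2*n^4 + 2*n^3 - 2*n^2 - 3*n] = 8*n^3 + 6*n^2 - 4*n - 3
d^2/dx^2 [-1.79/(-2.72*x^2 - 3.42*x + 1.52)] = (-26.486272*x^2 - 33.302592*x + 1.79*(5.44*x + 3.42)*(10.88*x + 6.84) + 14.801152)/(2.72*x^2 + 3.42*x - 1.52)^3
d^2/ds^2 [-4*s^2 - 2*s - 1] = -8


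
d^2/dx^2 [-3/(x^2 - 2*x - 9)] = 6*(-x^2 + 2*x + 4*(x - 1)^2 + 9)/(-x^2 + 2*x + 9)^3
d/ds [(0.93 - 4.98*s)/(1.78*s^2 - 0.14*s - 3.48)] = (8.8644*s^2 - 3.3108*s + 17.4606)/(3.1684*s^4 - 0.4984*s^3 - 12.3692*s^2 + 0.9744*s + 12.1104)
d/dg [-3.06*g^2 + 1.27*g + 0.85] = 1.27 - 6.12*g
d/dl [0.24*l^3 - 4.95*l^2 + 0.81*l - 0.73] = 0.72*l^2 - 9.9*l + 0.81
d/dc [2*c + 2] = 2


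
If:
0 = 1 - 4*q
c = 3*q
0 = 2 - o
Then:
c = 3/4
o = 2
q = 1/4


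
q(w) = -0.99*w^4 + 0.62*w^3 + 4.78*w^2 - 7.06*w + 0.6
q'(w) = -3.96*w^3 + 1.86*w^2 + 9.56*w - 7.06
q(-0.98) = 10.61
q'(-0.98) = -10.92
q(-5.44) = -786.37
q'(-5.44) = 633.49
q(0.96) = -2.06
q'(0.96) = 0.33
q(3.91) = -148.25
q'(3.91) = -177.96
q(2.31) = -10.75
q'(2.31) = -23.86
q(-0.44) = 4.54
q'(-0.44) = -10.57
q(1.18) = -1.98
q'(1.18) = 0.30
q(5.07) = -485.66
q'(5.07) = -426.86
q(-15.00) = -51029.25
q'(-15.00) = 13633.04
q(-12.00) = -20826.36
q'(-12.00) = 6988.94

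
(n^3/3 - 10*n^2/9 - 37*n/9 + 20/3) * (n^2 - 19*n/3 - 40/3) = n^5/3 - 29*n^4/9 - 41*n^3/27 + 1283*n^2/27 + 340*n/27 - 800/9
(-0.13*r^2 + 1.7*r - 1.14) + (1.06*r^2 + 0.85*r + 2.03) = 0.93*r^2 + 2.55*r + 0.89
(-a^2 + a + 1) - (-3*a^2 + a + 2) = 2*a^2 - 1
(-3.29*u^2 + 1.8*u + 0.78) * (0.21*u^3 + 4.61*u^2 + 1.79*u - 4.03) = -0.6909*u^5 - 14.7889*u^4 + 2.5727*u^3 + 20.0765*u^2 - 5.8578*u - 3.1434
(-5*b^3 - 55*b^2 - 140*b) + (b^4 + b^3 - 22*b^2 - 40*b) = b^4 - 4*b^3 - 77*b^2 - 180*b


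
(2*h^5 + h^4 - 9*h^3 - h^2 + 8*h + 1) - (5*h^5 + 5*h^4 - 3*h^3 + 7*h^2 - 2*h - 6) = -3*h^5 - 4*h^4 - 6*h^3 - 8*h^2 + 10*h + 7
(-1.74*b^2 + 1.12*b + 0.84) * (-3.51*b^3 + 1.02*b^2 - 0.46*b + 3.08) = 6.1074*b^5 - 5.706*b^4 - 1.0056*b^3 - 5.0176*b^2 + 3.0632*b + 2.5872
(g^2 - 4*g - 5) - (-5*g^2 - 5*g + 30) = 6*g^2 + g - 35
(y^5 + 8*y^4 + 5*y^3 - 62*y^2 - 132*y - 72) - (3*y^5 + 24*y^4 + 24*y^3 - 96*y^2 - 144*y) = -2*y^5 - 16*y^4 - 19*y^3 + 34*y^2 + 12*y - 72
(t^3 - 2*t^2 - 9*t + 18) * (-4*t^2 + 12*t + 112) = -4*t^5 + 20*t^4 + 124*t^3 - 404*t^2 - 792*t + 2016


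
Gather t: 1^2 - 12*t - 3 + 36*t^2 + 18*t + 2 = 36*t^2 + 6*t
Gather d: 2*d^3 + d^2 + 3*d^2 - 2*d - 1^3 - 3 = 2*d^3 + 4*d^2 - 2*d - 4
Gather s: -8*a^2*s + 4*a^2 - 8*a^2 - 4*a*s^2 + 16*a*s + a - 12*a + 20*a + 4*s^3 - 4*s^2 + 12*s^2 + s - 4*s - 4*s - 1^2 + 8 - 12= -4*a^2 + 9*a + 4*s^3 + s^2*(8 - 4*a) + s*(-8*a^2 + 16*a - 7) - 5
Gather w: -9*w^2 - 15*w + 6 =-9*w^2 - 15*w + 6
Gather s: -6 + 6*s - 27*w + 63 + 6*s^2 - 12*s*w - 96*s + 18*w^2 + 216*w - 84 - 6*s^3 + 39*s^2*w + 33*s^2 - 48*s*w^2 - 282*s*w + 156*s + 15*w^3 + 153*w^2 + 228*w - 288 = -6*s^3 + s^2*(39*w + 39) + s*(-48*w^2 - 294*w + 66) + 15*w^3 + 171*w^2 + 417*w - 315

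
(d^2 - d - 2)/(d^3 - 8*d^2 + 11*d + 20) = (d - 2)/(d^2 - 9*d + 20)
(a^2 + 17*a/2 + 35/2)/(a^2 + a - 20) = (a + 7/2)/(a - 4)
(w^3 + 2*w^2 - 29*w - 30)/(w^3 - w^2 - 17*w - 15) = (w + 6)/(w + 3)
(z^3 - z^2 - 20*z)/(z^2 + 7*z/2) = 2*(z^2 - z - 20)/(2*z + 7)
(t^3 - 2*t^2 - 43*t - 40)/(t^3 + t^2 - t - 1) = (t^2 - 3*t - 40)/(t^2 - 1)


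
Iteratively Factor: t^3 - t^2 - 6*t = (t - 3)*(t^2 + 2*t) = t*(t - 3)*(t + 2)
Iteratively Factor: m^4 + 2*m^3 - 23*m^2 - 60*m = (m + 4)*(m^3 - 2*m^2 - 15*m) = m*(m + 4)*(m^2 - 2*m - 15) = m*(m + 3)*(m + 4)*(m - 5)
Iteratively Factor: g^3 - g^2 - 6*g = (g)*(g^2 - g - 6) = g*(g - 3)*(g + 2)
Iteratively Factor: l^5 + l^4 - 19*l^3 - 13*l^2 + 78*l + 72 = (l - 3)*(l^4 + 4*l^3 - 7*l^2 - 34*l - 24) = (l - 3)*(l + 2)*(l^3 + 2*l^2 - 11*l - 12) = (l - 3)*(l + 1)*(l + 2)*(l^2 + l - 12) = (l - 3)^2*(l + 1)*(l + 2)*(l + 4)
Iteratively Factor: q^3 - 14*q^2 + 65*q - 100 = (q - 5)*(q^2 - 9*q + 20) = (q - 5)*(q - 4)*(q - 5)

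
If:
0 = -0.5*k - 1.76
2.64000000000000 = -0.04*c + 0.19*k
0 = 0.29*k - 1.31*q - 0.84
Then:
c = -82.72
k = -3.52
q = -1.42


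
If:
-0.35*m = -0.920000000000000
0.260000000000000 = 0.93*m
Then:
No Solution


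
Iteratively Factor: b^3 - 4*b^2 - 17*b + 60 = (b - 3)*(b^2 - b - 20) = (b - 3)*(b + 4)*(b - 5)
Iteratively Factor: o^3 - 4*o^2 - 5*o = (o - 5)*(o^2 + o) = o*(o - 5)*(o + 1)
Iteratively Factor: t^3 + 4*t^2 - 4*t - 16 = (t - 2)*(t^2 + 6*t + 8) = (t - 2)*(t + 4)*(t + 2)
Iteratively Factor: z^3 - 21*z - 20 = (z + 1)*(z^2 - z - 20) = (z + 1)*(z + 4)*(z - 5)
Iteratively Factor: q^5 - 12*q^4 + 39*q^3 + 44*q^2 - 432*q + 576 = (q + 3)*(q^4 - 15*q^3 + 84*q^2 - 208*q + 192) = (q - 4)*(q + 3)*(q^3 - 11*q^2 + 40*q - 48) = (q - 4)^2*(q + 3)*(q^2 - 7*q + 12) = (q - 4)^3*(q + 3)*(q - 3)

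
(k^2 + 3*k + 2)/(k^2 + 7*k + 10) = (k + 1)/(k + 5)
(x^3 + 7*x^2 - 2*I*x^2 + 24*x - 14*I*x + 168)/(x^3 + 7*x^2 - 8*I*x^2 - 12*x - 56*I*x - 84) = (x + 4*I)/(x - 2*I)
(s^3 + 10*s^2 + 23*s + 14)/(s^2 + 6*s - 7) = (s^2 + 3*s + 2)/(s - 1)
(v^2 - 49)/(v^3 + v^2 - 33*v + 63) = (v - 7)/(v^2 - 6*v + 9)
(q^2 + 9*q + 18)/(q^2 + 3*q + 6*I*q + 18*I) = (q + 6)/(q + 6*I)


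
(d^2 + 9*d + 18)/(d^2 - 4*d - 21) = (d + 6)/(d - 7)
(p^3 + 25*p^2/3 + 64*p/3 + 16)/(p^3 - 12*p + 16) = (p^2 + 13*p/3 + 4)/(p^2 - 4*p + 4)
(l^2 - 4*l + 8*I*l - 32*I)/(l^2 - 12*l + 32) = (l + 8*I)/(l - 8)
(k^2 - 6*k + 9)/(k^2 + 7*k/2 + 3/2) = 2*(k^2 - 6*k + 9)/(2*k^2 + 7*k + 3)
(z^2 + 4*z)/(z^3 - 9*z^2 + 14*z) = (z + 4)/(z^2 - 9*z + 14)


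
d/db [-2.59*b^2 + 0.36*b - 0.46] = 0.36 - 5.18*b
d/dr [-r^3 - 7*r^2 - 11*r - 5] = -3*r^2 - 14*r - 11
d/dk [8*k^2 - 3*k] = 16*k - 3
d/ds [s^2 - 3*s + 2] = 2*s - 3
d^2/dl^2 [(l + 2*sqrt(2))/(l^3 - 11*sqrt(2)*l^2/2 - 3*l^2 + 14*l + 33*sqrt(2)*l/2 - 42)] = 4*((l + 2*sqrt(2))*(6*l^2 - 22*sqrt(2)*l - 12*l + 28 + 33*sqrt(2))^2 + (-6*l^2 + 12*l + 22*sqrt(2)*l + (l + 2*sqrt(2))*(-6*l + 6 + 11*sqrt(2)) - 33*sqrt(2) - 28)*(2*l^3 - 11*sqrt(2)*l^2 - 6*l^2 + 28*l + 33*sqrt(2)*l - 84))/(2*l^3 - 11*sqrt(2)*l^2 - 6*l^2 + 28*l + 33*sqrt(2)*l - 84)^3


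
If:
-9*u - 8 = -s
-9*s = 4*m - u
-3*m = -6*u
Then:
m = -18/11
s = 7/11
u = -9/11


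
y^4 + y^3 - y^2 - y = y*(y - 1)*(y + 1)^2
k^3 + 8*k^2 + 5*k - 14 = (k - 1)*(k + 2)*(k + 7)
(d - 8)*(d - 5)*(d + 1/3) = d^3 - 38*d^2/3 + 107*d/3 + 40/3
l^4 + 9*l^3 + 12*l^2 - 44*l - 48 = (l - 2)*(l + 1)*(l + 4)*(l + 6)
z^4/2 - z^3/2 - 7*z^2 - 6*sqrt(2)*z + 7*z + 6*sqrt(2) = (z/2 + sqrt(2))*(z - 1)*(z - 3*sqrt(2))*(z + sqrt(2))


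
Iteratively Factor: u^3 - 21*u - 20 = (u + 1)*(u^2 - u - 20) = (u - 5)*(u + 1)*(u + 4)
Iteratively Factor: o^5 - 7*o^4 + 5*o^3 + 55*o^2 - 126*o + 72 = (o - 1)*(o^4 - 6*o^3 - o^2 + 54*o - 72) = (o - 1)*(o + 3)*(o^3 - 9*o^2 + 26*o - 24) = (o - 3)*(o - 1)*(o + 3)*(o^2 - 6*o + 8) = (o - 4)*(o - 3)*(o - 1)*(o + 3)*(o - 2)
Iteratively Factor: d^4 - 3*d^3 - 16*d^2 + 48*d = (d - 3)*(d^3 - 16*d) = (d - 4)*(d - 3)*(d^2 + 4*d) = d*(d - 4)*(d - 3)*(d + 4)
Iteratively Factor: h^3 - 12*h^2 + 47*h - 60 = (h - 3)*(h^2 - 9*h + 20) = (h - 4)*(h - 3)*(h - 5)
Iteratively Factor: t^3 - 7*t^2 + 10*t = (t)*(t^2 - 7*t + 10) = t*(t - 2)*(t - 5)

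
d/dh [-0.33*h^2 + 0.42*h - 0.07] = 0.42 - 0.66*h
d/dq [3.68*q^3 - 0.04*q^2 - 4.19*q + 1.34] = 11.04*q^2 - 0.08*q - 4.19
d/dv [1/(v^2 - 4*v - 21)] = 2*(2 - v)/(-v^2 + 4*v + 21)^2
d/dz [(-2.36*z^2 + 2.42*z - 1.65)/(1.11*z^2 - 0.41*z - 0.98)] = (-1.7186*z^2 + 8.2886*z - 3.0481)/(1.2321*z^4 - 0.9102*z^3 - 2.0075*z^2 + 0.8036*z + 0.9604)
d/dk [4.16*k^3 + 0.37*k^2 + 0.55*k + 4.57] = 12.48*k^2 + 0.74*k + 0.55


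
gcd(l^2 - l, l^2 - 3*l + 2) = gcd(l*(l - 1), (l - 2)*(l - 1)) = l - 1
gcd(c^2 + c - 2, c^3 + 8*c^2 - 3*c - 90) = 1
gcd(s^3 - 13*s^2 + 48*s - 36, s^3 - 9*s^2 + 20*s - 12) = s^2 - 7*s + 6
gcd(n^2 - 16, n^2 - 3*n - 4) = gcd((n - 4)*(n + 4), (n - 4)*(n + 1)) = n - 4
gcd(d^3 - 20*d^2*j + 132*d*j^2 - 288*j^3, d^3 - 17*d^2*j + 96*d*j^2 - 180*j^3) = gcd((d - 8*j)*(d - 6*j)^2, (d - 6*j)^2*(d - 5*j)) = d^2 - 12*d*j + 36*j^2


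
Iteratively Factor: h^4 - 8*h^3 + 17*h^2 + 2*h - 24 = (h - 4)*(h^3 - 4*h^2 + h + 6) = (h - 4)*(h - 3)*(h^2 - h - 2) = (h - 4)*(h - 3)*(h + 1)*(h - 2)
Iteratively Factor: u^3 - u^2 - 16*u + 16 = (u + 4)*(u^2 - 5*u + 4) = (u - 4)*(u + 4)*(u - 1)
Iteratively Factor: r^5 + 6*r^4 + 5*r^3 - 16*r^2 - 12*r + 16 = (r - 1)*(r^4 + 7*r^3 + 12*r^2 - 4*r - 16) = (r - 1)*(r + 4)*(r^3 + 3*r^2 - 4) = (r - 1)^2*(r + 4)*(r^2 + 4*r + 4) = (r - 1)^2*(r + 2)*(r + 4)*(r + 2)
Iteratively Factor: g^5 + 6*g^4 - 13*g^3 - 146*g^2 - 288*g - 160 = (g + 1)*(g^4 + 5*g^3 - 18*g^2 - 128*g - 160) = (g + 1)*(g + 4)*(g^3 + g^2 - 22*g - 40) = (g + 1)*(g + 2)*(g + 4)*(g^2 - g - 20) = (g + 1)*(g + 2)*(g + 4)^2*(g - 5)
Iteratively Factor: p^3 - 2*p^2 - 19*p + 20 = (p + 4)*(p^2 - 6*p + 5) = (p - 5)*(p + 4)*(p - 1)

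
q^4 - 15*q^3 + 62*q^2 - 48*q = q*(q - 8)*(q - 6)*(q - 1)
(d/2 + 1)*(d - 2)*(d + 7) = d^3/2 + 7*d^2/2 - 2*d - 14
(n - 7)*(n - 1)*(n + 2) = n^3 - 6*n^2 - 9*n + 14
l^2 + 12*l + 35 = (l + 5)*(l + 7)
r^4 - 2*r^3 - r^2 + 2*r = r*(r - 2)*(r - 1)*(r + 1)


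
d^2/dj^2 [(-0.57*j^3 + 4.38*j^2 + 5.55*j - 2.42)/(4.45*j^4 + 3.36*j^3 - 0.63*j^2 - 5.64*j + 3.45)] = (-22.5748500000001*j^9 + 520.4097*j^8 + 1702.19709*j^7 + 290.056964000001*j^6 + 661.434642000001*j^5 - 477.004572000002*j^4 - 1945.14954*j^3 + 66.8721599999999*j^2 + 148.394376*j + 155.771496)/(88.121125*j^12 + 199.6092*j^11 + 113.289435*j^10 - 353.643804*j^9 - 317.058534*j^8 + 217.35756*j^7 + 554.855535*j^6 - 249.42114*j^5 - 289.387134*j^4 + 14.122296*j^3 + 306.733635*j^2 - 201.3903*j + 41.063625)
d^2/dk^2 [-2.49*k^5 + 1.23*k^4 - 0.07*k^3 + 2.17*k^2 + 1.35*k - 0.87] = -49.8*k^3 + 14.76*k^2 - 0.42*k + 4.34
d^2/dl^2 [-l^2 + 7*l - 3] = -2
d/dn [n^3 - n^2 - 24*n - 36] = 3*n^2 - 2*n - 24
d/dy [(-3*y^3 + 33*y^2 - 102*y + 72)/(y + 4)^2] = 3*(-y^3 - 12*y^2 + 122*y - 184)/(y^3 + 12*y^2 + 48*y + 64)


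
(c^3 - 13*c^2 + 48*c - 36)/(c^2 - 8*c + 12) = (c^2 - 7*c + 6)/(c - 2)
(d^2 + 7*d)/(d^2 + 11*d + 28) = d/(d + 4)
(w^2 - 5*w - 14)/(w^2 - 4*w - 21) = (w + 2)/(w + 3)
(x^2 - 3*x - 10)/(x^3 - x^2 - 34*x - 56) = (x - 5)/(x^2 - 3*x - 28)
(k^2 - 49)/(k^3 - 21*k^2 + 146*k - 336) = (k + 7)/(k^2 - 14*k + 48)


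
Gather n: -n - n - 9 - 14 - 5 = -2*n - 28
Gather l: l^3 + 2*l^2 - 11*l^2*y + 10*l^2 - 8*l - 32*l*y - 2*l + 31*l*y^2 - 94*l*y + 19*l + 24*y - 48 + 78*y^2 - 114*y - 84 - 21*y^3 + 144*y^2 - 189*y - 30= l^3 + l^2*(12 - 11*y) + l*(31*y^2 - 126*y + 9) - 21*y^3 + 222*y^2 - 279*y - 162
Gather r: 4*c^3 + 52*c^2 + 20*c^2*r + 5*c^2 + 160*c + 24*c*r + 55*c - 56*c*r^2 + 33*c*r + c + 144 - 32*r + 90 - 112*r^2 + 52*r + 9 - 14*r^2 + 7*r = 4*c^3 + 57*c^2 + 216*c + r^2*(-56*c - 126) + r*(20*c^2 + 57*c + 27) + 243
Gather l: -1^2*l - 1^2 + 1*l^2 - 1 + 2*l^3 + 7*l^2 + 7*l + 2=2*l^3 + 8*l^2 + 6*l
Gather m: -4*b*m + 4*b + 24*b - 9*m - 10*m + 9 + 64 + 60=28*b + m*(-4*b - 19) + 133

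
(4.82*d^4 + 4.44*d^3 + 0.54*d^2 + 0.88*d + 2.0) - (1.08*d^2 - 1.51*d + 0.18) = 4.82*d^4 + 4.44*d^3 - 0.54*d^2 + 2.39*d + 1.82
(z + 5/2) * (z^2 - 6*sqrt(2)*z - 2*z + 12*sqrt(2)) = z^3 - 6*sqrt(2)*z^2 + z^2/2 - 5*z - 3*sqrt(2)*z + 30*sqrt(2)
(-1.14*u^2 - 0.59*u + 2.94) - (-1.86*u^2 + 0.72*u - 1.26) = 0.72*u^2 - 1.31*u + 4.2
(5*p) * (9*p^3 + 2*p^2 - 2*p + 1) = 45*p^4 + 10*p^3 - 10*p^2 + 5*p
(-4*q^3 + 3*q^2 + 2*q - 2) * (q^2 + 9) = -4*q^5 + 3*q^4 - 34*q^3 + 25*q^2 + 18*q - 18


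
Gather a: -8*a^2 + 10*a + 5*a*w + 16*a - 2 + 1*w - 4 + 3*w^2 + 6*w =-8*a^2 + a*(5*w + 26) + 3*w^2 + 7*w - 6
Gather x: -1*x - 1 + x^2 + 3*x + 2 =x^2 + 2*x + 1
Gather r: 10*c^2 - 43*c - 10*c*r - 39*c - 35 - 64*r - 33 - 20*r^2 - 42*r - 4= 10*c^2 - 82*c - 20*r^2 + r*(-10*c - 106) - 72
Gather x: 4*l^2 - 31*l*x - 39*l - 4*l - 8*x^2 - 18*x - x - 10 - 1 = 4*l^2 - 43*l - 8*x^2 + x*(-31*l - 19) - 11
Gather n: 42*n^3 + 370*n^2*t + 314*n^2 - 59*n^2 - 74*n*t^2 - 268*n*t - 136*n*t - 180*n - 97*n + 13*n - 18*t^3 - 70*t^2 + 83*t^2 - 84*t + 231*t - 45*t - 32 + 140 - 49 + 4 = 42*n^3 + n^2*(370*t + 255) + n*(-74*t^2 - 404*t - 264) - 18*t^3 + 13*t^2 + 102*t + 63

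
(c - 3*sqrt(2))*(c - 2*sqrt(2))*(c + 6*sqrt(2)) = c^3 + sqrt(2)*c^2 - 48*c + 72*sqrt(2)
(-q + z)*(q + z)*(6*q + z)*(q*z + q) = -6*q^4*z - 6*q^4 - q^3*z^2 - q^3*z + 6*q^2*z^3 + 6*q^2*z^2 + q*z^4 + q*z^3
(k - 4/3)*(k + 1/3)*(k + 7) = k^3 + 6*k^2 - 67*k/9 - 28/9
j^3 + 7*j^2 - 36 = (j - 2)*(j + 3)*(j + 6)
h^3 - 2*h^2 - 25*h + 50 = (h - 5)*(h - 2)*(h + 5)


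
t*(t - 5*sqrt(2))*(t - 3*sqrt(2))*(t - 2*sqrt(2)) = t^4 - 10*sqrt(2)*t^3 + 62*t^2 - 60*sqrt(2)*t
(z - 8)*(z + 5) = z^2 - 3*z - 40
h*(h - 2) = h^2 - 2*h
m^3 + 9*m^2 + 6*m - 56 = (m - 2)*(m + 4)*(m + 7)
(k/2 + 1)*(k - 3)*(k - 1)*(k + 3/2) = k^4/2 - k^3/4 - 4*k^2 - 3*k/4 + 9/2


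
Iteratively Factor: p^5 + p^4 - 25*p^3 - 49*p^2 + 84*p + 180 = (p + 3)*(p^4 - 2*p^3 - 19*p^2 + 8*p + 60) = (p - 5)*(p + 3)*(p^3 + 3*p^2 - 4*p - 12) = (p - 5)*(p + 2)*(p + 3)*(p^2 + p - 6) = (p - 5)*(p + 2)*(p + 3)^2*(p - 2)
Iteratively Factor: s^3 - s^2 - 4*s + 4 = (s + 2)*(s^2 - 3*s + 2) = (s - 2)*(s + 2)*(s - 1)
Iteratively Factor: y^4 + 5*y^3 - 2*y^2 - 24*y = (y + 3)*(y^3 + 2*y^2 - 8*y) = y*(y + 3)*(y^2 + 2*y - 8) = y*(y + 3)*(y + 4)*(y - 2)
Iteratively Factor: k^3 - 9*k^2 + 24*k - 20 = (k - 5)*(k^2 - 4*k + 4) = (k - 5)*(k - 2)*(k - 2)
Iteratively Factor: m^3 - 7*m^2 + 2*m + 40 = (m - 4)*(m^2 - 3*m - 10) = (m - 5)*(m - 4)*(m + 2)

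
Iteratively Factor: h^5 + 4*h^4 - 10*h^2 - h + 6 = (h + 1)*(h^4 + 3*h^3 - 3*h^2 - 7*h + 6) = (h + 1)*(h + 3)*(h^3 - 3*h + 2) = (h - 1)*(h + 1)*(h + 3)*(h^2 + h - 2) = (h - 1)^2*(h + 1)*(h + 3)*(h + 2)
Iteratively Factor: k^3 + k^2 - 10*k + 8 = (k + 4)*(k^2 - 3*k + 2) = (k - 1)*(k + 4)*(k - 2)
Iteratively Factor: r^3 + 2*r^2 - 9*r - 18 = (r + 3)*(r^2 - r - 6) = (r - 3)*(r + 3)*(r + 2)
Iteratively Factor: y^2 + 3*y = (y)*(y + 3)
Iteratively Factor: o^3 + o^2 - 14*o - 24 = (o - 4)*(o^2 + 5*o + 6) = (o - 4)*(o + 3)*(o + 2)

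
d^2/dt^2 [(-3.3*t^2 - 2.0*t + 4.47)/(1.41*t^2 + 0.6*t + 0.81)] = (-7.105427357601e-15*t^4 - 2.3688*t^3 + 75.934422*t^2 + 36.39492*t - 9.378234)/(2.803221*t^6 + 3.57858*t^5 + 6.353883*t^4 + 4.32756*t^3 + 3.650103*t^2 + 1.18098*t + 0.531441)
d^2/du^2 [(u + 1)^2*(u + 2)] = 6*u + 8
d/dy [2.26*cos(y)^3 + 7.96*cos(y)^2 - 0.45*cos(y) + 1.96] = (-6.78*cos(y)^2 - 15.92*cos(y) + 0.45)*sin(y)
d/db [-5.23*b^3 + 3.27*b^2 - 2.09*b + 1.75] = -15.69*b^2 + 6.54*b - 2.09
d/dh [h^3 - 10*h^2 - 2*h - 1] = 3*h^2 - 20*h - 2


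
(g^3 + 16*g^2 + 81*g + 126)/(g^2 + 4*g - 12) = (g^2 + 10*g + 21)/(g - 2)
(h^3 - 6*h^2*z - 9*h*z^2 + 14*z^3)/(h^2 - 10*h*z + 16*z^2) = (h^3 - 6*h^2*z - 9*h*z^2 + 14*z^3)/(h^2 - 10*h*z + 16*z^2)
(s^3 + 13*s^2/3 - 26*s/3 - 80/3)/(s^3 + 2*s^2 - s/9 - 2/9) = 3*(3*s^2 + 7*s - 40)/(9*s^2 - 1)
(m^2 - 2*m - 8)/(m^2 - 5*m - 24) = (-m^2 + 2*m + 8)/(-m^2 + 5*m + 24)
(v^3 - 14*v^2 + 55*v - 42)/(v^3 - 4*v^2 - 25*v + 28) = (v - 6)/(v + 4)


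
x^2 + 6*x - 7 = (x - 1)*(x + 7)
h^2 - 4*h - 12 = (h - 6)*(h + 2)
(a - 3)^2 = a^2 - 6*a + 9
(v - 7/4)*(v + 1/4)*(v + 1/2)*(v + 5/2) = v^4 + 3*v^3/2 - 59*v^2/16 - 51*v/16 - 35/64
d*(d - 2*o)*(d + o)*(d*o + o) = d^4*o - d^3*o^2 + d^3*o - 2*d^2*o^3 - d^2*o^2 - 2*d*o^3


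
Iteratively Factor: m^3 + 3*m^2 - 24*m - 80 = (m + 4)*(m^2 - m - 20) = (m + 4)^2*(m - 5)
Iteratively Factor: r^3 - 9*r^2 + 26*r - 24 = (r - 2)*(r^2 - 7*r + 12) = (r - 4)*(r - 2)*(r - 3)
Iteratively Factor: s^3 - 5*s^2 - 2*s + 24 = (s + 2)*(s^2 - 7*s + 12) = (s - 3)*(s + 2)*(s - 4)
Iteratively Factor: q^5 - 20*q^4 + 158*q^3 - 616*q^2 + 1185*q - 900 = (q - 3)*(q^4 - 17*q^3 + 107*q^2 - 295*q + 300) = (q - 3)^2*(q^3 - 14*q^2 + 65*q - 100) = (q - 4)*(q - 3)^2*(q^2 - 10*q + 25) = (q - 5)*(q - 4)*(q - 3)^2*(q - 5)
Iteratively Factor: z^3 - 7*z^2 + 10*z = (z)*(z^2 - 7*z + 10) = z*(z - 2)*(z - 5)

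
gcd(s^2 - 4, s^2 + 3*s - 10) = s - 2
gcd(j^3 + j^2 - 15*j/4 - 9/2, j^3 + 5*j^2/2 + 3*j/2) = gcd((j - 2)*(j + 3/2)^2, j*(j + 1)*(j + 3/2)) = j + 3/2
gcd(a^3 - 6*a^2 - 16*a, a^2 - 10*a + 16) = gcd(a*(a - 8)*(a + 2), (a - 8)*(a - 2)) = a - 8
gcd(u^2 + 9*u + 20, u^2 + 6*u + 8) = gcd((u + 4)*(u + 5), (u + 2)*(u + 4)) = u + 4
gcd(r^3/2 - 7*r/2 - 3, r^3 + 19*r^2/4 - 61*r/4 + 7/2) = 1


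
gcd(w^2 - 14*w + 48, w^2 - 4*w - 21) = 1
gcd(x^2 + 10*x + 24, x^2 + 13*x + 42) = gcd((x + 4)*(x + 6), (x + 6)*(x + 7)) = x + 6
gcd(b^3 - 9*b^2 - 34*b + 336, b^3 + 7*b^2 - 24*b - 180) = b + 6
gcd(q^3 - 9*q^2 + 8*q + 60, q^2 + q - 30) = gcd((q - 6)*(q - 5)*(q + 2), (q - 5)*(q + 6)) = q - 5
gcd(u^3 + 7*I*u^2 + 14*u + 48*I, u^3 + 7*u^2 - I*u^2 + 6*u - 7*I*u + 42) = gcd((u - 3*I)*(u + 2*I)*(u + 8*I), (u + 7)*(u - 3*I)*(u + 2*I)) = u^2 - I*u + 6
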